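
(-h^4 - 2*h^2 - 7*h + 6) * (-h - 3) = h^5 + 3*h^4 + 2*h^3 + 13*h^2 + 15*h - 18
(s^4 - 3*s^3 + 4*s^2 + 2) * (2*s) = 2*s^5 - 6*s^4 + 8*s^3 + 4*s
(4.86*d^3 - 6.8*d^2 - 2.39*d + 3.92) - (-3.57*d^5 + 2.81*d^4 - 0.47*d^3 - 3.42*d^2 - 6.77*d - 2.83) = 3.57*d^5 - 2.81*d^4 + 5.33*d^3 - 3.38*d^2 + 4.38*d + 6.75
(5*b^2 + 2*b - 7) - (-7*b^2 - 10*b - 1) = 12*b^2 + 12*b - 6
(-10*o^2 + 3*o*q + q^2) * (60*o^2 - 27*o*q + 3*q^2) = -600*o^4 + 450*o^3*q - 51*o^2*q^2 - 18*o*q^3 + 3*q^4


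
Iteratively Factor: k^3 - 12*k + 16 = (k - 2)*(k^2 + 2*k - 8) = (k - 2)*(k + 4)*(k - 2)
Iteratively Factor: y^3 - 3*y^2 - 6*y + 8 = (y + 2)*(y^2 - 5*y + 4) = (y - 4)*(y + 2)*(y - 1)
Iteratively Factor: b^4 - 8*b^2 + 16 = (b + 2)*(b^3 - 2*b^2 - 4*b + 8) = (b + 2)^2*(b^2 - 4*b + 4) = (b - 2)*(b + 2)^2*(b - 2)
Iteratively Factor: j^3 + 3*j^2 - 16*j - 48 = (j + 4)*(j^2 - j - 12) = (j + 3)*(j + 4)*(j - 4)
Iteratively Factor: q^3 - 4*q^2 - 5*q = (q - 5)*(q^2 + q) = q*(q - 5)*(q + 1)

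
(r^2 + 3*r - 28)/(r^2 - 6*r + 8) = (r + 7)/(r - 2)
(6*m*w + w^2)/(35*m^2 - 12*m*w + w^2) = w*(6*m + w)/(35*m^2 - 12*m*w + w^2)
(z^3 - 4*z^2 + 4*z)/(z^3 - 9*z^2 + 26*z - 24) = z*(z - 2)/(z^2 - 7*z + 12)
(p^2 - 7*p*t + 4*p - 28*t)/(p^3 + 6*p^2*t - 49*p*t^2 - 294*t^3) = (p + 4)/(p^2 + 13*p*t + 42*t^2)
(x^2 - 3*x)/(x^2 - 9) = x/(x + 3)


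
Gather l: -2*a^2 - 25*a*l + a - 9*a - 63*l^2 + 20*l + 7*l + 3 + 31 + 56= -2*a^2 - 8*a - 63*l^2 + l*(27 - 25*a) + 90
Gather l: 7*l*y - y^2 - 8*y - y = 7*l*y - y^2 - 9*y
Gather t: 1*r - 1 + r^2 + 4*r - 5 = r^2 + 5*r - 6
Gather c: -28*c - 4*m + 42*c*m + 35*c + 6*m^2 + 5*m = c*(42*m + 7) + 6*m^2 + m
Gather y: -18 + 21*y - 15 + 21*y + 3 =42*y - 30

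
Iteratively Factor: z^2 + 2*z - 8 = (z - 2)*(z + 4)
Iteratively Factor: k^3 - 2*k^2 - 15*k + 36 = (k - 3)*(k^2 + k - 12) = (k - 3)^2*(k + 4)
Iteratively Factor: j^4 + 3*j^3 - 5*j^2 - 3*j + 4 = (j - 1)*(j^3 + 4*j^2 - j - 4) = (j - 1)*(j + 4)*(j^2 - 1) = (j - 1)*(j + 1)*(j + 4)*(j - 1)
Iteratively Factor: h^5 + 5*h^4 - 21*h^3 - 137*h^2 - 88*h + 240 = (h + 4)*(h^4 + h^3 - 25*h^2 - 37*h + 60) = (h + 3)*(h + 4)*(h^3 - 2*h^2 - 19*h + 20) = (h - 5)*(h + 3)*(h + 4)*(h^2 + 3*h - 4) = (h - 5)*(h - 1)*(h + 3)*(h + 4)*(h + 4)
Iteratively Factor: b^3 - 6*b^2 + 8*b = (b - 4)*(b^2 - 2*b) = b*(b - 4)*(b - 2)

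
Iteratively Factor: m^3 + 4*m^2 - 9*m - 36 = (m + 4)*(m^2 - 9) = (m + 3)*(m + 4)*(m - 3)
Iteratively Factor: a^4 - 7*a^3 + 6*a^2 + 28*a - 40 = (a + 2)*(a^3 - 9*a^2 + 24*a - 20) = (a - 2)*(a + 2)*(a^2 - 7*a + 10) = (a - 2)^2*(a + 2)*(a - 5)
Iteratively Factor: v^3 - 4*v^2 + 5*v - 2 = (v - 1)*(v^2 - 3*v + 2) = (v - 1)^2*(v - 2)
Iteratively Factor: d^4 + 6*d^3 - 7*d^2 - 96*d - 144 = (d - 4)*(d^3 + 10*d^2 + 33*d + 36) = (d - 4)*(d + 4)*(d^2 + 6*d + 9) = (d - 4)*(d + 3)*(d + 4)*(d + 3)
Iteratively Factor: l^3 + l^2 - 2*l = (l + 2)*(l^2 - l) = (l - 1)*(l + 2)*(l)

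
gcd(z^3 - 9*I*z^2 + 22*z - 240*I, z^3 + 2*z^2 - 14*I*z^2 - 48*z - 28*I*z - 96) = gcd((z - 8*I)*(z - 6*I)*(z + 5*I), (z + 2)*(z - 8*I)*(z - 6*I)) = z^2 - 14*I*z - 48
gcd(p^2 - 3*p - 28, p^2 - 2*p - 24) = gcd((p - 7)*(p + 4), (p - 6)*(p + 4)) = p + 4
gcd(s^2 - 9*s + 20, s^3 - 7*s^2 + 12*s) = s - 4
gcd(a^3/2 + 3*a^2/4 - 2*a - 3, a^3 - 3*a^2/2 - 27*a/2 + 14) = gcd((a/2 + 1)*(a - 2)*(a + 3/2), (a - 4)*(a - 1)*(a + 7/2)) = 1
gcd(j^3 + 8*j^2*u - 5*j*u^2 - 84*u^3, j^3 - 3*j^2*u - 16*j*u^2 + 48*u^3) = -j^2 - j*u + 12*u^2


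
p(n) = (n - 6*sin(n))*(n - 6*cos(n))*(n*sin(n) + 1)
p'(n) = (1 - 6*cos(n))*(n - 6*cos(n))*(n*sin(n) + 1) + (n - 6*sin(n))*(n - 6*cos(n))*(n*cos(n) + sin(n)) + (n - 6*sin(n))*(n*sin(n) + 1)*(6*sin(n) + 1)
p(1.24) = 6.83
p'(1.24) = -58.61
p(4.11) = -162.27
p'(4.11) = -208.00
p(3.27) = 21.64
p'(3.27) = -87.73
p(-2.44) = 7.90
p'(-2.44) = 23.95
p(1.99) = -43.59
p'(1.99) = -22.35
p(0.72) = 18.09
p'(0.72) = 10.70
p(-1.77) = -6.55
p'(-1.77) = -56.87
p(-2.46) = 7.40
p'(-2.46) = 26.10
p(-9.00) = 108.60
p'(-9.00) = 117.28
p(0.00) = 0.00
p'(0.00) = 30.00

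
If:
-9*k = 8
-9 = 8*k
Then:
No Solution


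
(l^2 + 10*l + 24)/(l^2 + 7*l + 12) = (l + 6)/(l + 3)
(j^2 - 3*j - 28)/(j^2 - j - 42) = (j + 4)/(j + 6)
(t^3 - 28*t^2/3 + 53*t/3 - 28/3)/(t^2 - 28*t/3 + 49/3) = (3*t^2 - 7*t + 4)/(3*t - 7)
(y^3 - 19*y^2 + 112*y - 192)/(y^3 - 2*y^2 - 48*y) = (y^2 - 11*y + 24)/(y*(y + 6))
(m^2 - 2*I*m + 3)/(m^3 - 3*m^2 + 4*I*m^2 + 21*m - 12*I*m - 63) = (m + I)/(m^2 + m*(-3 + 7*I) - 21*I)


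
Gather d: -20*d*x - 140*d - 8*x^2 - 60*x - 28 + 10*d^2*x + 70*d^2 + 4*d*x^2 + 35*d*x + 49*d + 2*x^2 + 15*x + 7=d^2*(10*x + 70) + d*(4*x^2 + 15*x - 91) - 6*x^2 - 45*x - 21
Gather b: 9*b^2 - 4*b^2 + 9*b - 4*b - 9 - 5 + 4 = 5*b^2 + 5*b - 10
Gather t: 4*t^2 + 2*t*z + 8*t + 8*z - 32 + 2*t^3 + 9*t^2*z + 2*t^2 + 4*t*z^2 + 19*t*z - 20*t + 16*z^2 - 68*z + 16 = 2*t^3 + t^2*(9*z + 6) + t*(4*z^2 + 21*z - 12) + 16*z^2 - 60*z - 16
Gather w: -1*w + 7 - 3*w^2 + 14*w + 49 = -3*w^2 + 13*w + 56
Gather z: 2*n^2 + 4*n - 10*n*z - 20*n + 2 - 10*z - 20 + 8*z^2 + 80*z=2*n^2 - 16*n + 8*z^2 + z*(70 - 10*n) - 18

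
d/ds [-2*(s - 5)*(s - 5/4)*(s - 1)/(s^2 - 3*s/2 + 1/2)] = (-8*s^2 + 8*s + 25)/(4*s^2 - 4*s + 1)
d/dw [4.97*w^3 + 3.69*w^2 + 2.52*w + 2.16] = 14.91*w^2 + 7.38*w + 2.52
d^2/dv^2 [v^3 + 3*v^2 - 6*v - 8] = 6*v + 6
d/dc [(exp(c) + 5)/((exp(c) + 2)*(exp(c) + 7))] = (-exp(2*c) - 10*exp(c) - 31)*exp(c)/(exp(4*c) + 18*exp(3*c) + 109*exp(2*c) + 252*exp(c) + 196)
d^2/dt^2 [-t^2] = -2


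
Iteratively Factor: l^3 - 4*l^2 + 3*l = (l - 3)*(l^2 - l) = (l - 3)*(l - 1)*(l)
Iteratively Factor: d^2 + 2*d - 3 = (d + 3)*(d - 1)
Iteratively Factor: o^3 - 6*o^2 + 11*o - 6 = (o - 3)*(o^2 - 3*o + 2) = (o - 3)*(o - 1)*(o - 2)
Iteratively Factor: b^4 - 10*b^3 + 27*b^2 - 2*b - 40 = (b + 1)*(b^3 - 11*b^2 + 38*b - 40) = (b - 4)*(b + 1)*(b^2 - 7*b + 10) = (b - 5)*(b - 4)*(b + 1)*(b - 2)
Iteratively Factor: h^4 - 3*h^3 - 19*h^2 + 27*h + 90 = (h + 2)*(h^3 - 5*h^2 - 9*h + 45) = (h + 2)*(h + 3)*(h^2 - 8*h + 15) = (h - 5)*(h + 2)*(h + 3)*(h - 3)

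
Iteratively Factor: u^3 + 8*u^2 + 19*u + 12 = (u + 3)*(u^2 + 5*u + 4) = (u + 3)*(u + 4)*(u + 1)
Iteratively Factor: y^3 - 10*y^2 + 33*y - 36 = (y - 3)*(y^2 - 7*y + 12) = (y - 4)*(y - 3)*(y - 3)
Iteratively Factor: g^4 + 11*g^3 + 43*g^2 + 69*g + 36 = (g + 3)*(g^3 + 8*g^2 + 19*g + 12) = (g + 3)*(g + 4)*(g^2 + 4*g + 3) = (g + 3)^2*(g + 4)*(g + 1)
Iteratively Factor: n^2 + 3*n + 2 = (n + 2)*(n + 1)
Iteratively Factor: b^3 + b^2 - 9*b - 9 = (b - 3)*(b^2 + 4*b + 3) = (b - 3)*(b + 1)*(b + 3)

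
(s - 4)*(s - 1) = s^2 - 5*s + 4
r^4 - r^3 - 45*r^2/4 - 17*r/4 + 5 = (r - 4)*(r - 1/2)*(r + 1)*(r + 5/2)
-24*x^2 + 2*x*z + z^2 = (-4*x + z)*(6*x + z)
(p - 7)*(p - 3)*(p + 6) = p^3 - 4*p^2 - 39*p + 126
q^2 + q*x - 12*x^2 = (q - 3*x)*(q + 4*x)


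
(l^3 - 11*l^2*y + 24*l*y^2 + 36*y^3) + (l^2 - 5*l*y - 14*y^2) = l^3 - 11*l^2*y + l^2 + 24*l*y^2 - 5*l*y + 36*y^3 - 14*y^2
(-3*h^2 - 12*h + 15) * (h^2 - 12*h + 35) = -3*h^4 + 24*h^3 + 54*h^2 - 600*h + 525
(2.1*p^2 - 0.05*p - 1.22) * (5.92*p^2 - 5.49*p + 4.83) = 12.432*p^4 - 11.825*p^3 + 3.1951*p^2 + 6.4563*p - 5.8926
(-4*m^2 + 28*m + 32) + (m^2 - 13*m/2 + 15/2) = -3*m^2 + 43*m/2 + 79/2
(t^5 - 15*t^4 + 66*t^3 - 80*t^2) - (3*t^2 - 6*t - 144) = t^5 - 15*t^4 + 66*t^3 - 83*t^2 + 6*t + 144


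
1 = 1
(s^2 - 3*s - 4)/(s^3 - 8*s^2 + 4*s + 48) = (s + 1)/(s^2 - 4*s - 12)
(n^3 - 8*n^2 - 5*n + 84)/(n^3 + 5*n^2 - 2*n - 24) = (n^2 - 11*n + 28)/(n^2 + 2*n - 8)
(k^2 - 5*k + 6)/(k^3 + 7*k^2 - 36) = (k - 3)/(k^2 + 9*k + 18)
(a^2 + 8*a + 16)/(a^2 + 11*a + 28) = (a + 4)/(a + 7)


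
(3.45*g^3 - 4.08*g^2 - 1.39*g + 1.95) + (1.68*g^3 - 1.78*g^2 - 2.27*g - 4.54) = 5.13*g^3 - 5.86*g^2 - 3.66*g - 2.59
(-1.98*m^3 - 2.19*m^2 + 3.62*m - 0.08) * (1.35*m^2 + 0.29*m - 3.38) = -2.673*m^5 - 3.5307*m^4 + 10.9443*m^3 + 8.344*m^2 - 12.2588*m + 0.2704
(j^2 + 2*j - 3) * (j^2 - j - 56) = j^4 + j^3 - 61*j^2 - 109*j + 168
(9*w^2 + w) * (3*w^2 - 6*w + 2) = 27*w^4 - 51*w^3 + 12*w^2 + 2*w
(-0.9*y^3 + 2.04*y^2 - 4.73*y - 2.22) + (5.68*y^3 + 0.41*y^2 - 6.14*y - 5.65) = 4.78*y^3 + 2.45*y^2 - 10.87*y - 7.87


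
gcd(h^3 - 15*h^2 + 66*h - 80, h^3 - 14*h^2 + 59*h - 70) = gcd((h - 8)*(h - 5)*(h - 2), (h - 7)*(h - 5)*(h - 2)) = h^2 - 7*h + 10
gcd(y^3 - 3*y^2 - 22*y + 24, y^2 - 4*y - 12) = y - 6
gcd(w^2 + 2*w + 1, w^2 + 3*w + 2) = w + 1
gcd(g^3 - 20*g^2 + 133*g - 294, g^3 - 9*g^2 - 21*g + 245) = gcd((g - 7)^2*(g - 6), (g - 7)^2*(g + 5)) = g^2 - 14*g + 49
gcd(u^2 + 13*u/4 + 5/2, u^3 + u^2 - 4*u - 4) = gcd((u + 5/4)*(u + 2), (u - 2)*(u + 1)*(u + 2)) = u + 2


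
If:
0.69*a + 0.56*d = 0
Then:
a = -0.811594202898551*d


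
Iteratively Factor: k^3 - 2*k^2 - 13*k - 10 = (k + 2)*(k^2 - 4*k - 5) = (k + 1)*(k + 2)*(k - 5)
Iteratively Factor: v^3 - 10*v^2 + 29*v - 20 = (v - 5)*(v^2 - 5*v + 4) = (v - 5)*(v - 4)*(v - 1)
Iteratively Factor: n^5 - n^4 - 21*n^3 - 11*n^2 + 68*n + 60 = (n + 2)*(n^4 - 3*n^3 - 15*n^2 + 19*n + 30) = (n - 5)*(n + 2)*(n^3 + 2*n^2 - 5*n - 6) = (n - 5)*(n + 1)*(n + 2)*(n^2 + n - 6) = (n - 5)*(n - 2)*(n + 1)*(n + 2)*(n + 3)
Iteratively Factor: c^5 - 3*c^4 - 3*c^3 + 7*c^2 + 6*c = (c)*(c^4 - 3*c^3 - 3*c^2 + 7*c + 6) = c*(c + 1)*(c^3 - 4*c^2 + c + 6) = c*(c - 2)*(c + 1)*(c^2 - 2*c - 3) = c*(c - 3)*(c - 2)*(c + 1)*(c + 1)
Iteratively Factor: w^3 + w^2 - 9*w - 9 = (w + 3)*(w^2 - 2*w - 3) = (w + 1)*(w + 3)*(w - 3)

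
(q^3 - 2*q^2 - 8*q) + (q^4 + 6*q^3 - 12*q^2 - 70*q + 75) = q^4 + 7*q^3 - 14*q^2 - 78*q + 75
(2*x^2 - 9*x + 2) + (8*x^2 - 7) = 10*x^2 - 9*x - 5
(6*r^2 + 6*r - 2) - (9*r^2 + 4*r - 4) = -3*r^2 + 2*r + 2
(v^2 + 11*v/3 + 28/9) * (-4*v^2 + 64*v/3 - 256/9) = -4*v^4 + 20*v^3/3 + 112*v^2/3 - 1024*v/27 - 7168/81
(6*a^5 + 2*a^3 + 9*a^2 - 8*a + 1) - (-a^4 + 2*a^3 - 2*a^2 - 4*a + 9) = 6*a^5 + a^4 + 11*a^2 - 4*a - 8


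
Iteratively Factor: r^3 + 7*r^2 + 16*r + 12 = (r + 2)*(r^2 + 5*r + 6) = (r + 2)^2*(r + 3)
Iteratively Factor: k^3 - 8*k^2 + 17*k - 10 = (k - 2)*(k^2 - 6*k + 5) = (k - 2)*(k - 1)*(k - 5)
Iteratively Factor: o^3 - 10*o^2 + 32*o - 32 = (o - 2)*(o^2 - 8*o + 16) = (o - 4)*(o - 2)*(o - 4)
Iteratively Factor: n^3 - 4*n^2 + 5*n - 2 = (n - 1)*(n^2 - 3*n + 2) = (n - 2)*(n - 1)*(n - 1)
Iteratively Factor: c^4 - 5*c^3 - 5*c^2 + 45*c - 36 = (c - 1)*(c^3 - 4*c^2 - 9*c + 36) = (c - 4)*(c - 1)*(c^2 - 9) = (c - 4)*(c - 1)*(c + 3)*(c - 3)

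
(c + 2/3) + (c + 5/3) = 2*c + 7/3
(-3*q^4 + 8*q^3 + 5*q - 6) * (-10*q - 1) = 30*q^5 - 77*q^4 - 8*q^3 - 50*q^2 + 55*q + 6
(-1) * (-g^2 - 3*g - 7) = g^2 + 3*g + 7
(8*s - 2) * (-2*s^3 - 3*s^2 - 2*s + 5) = -16*s^4 - 20*s^3 - 10*s^2 + 44*s - 10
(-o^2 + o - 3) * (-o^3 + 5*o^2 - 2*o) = o^5 - 6*o^4 + 10*o^3 - 17*o^2 + 6*o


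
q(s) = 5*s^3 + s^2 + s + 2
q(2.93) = 139.28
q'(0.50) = 5.75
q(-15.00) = -16663.00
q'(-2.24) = 71.78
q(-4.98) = -595.71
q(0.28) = 2.47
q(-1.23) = -7.02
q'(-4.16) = 252.26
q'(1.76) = 50.98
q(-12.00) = -8506.00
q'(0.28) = 2.74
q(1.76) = 34.12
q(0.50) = 3.38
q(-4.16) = -344.81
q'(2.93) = 135.63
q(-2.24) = -51.42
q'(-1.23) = 21.23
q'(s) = 15*s^2 + 2*s + 1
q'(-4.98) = 363.05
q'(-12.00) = 2137.00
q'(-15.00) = 3346.00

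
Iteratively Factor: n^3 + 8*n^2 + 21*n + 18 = (n + 2)*(n^2 + 6*n + 9) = (n + 2)*(n + 3)*(n + 3)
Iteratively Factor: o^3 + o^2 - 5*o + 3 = (o + 3)*(o^2 - 2*o + 1) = (o - 1)*(o + 3)*(o - 1)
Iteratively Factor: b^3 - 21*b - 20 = (b + 1)*(b^2 - b - 20) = (b - 5)*(b + 1)*(b + 4)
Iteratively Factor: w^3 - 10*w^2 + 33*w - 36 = (w - 4)*(w^2 - 6*w + 9) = (w - 4)*(w - 3)*(w - 3)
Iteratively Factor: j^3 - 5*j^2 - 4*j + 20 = (j - 2)*(j^2 - 3*j - 10) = (j - 2)*(j + 2)*(j - 5)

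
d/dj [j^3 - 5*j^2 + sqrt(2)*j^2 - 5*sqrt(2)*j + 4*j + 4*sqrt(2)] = 3*j^2 - 10*j + 2*sqrt(2)*j - 5*sqrt(2) + 4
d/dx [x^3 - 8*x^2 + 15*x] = 3*x^2 - 16*x + 15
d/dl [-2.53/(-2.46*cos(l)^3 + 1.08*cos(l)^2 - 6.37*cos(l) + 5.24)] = (18.6714*cos(l)^2 - 5.4648*cos(l) + 16.1161)*sin(l)/(2.46*cos(l)^3 - 1.08*cos(l)^2 + 6.37*cos(l) - 5.24)^2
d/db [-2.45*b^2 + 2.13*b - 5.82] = 2.13 - 4.9*b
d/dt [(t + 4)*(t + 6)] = 2*t + 10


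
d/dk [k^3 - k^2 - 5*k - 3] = 3*k^2 - 2*k - 5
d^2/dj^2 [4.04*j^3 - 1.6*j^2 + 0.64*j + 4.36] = 24.24*j - 3.2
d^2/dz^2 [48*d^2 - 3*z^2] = -6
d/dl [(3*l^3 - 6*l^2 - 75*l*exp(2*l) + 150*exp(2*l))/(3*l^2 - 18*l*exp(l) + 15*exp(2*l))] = (6*l^2*exp(l) + l^2 - 14*l*exp(l) - 5*exp(2*l) + 12*exp(l))/(l^2 - 2*l*exp(l) + exp(2*l))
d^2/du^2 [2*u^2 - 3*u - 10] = 4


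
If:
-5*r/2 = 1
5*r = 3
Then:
No Solution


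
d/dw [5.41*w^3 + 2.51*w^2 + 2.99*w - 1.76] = 16.23*w^2 + 5.02*w + 2.99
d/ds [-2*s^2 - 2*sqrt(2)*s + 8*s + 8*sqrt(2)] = -4*s - 2*sqrt(2) + 8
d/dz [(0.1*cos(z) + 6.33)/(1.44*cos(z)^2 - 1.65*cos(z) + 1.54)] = (0.144*cos(z)^2 + 18.2304*cos(z) - 10.5985)*sin(z)/(2.0736*cos(z)^4 - 4.752*cos(z)^3 + 7.1577*cos(z)^2 - 5.082*cos(z) + 2.3716)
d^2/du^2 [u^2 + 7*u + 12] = 2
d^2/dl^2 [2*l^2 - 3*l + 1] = 4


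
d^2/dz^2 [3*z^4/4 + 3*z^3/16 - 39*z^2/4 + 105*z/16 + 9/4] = 9*z^2 + 9*z/8 - 39/2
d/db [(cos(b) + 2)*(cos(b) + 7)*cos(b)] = (3*sin(b)^2 - 18*cos(b) - 17)*sin(b)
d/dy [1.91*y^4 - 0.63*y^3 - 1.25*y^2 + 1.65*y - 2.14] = 7.64*y^3 - 1.89*y^2 - 2.5*y + 1.65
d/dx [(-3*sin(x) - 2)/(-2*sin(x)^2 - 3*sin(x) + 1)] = (-8*sin(x) + 3*cos(2*x) - 12)*cos(x)/(3*sin(x) - cos(2*x))^2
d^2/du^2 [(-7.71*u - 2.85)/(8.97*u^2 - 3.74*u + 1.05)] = (-(7.71*u + 2.85)*(17.94*u - 3.74)*(35.88*u - 7.48) + (414.9522*u - 6.54179999999999)*(8.97*u^2 - 3.74*u + 1.05))/(8.97*u^2 - 3.74*u + 1.05)^3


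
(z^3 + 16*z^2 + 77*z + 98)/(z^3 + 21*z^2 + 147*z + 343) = (z + 2)/(z + 7)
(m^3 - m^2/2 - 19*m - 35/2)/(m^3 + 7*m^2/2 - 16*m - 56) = (m^2 - 4*m - 5)/(m^2 - 16)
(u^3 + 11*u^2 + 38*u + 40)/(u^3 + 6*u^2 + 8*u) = (u + 5)/u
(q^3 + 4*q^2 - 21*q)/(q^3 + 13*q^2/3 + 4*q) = 3*(q^2 + 4*q - 21)/(3*q^2 + 13*q + 12)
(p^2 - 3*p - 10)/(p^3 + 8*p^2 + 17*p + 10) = (p - 5)/(p^2 + 6*p + 5)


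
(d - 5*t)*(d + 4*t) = d^2 - d*t - 20*t^2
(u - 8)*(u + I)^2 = u^3 - 8*u^2 + 2*I*u^2 - u - 16*I*u + 8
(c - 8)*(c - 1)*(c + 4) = c^3 - 5*c^2 - 28*c + 32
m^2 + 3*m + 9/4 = (m + 3/2)^2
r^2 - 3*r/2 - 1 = (r - 2)*(r + 1/2)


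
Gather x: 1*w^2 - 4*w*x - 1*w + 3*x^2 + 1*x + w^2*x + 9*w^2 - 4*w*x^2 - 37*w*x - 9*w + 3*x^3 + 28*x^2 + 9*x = 10*w^2 - 10*w + 3*x^3 + x^2*(31 - 4*w) + x*(w^2 - 41*w + 10)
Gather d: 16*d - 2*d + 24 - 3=14*d + 21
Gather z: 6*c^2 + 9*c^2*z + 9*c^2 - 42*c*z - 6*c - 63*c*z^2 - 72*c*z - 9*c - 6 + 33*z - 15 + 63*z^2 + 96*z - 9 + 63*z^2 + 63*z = 15*c^2 - 15*c + z^2*(126 - 63*c) + z*(9*c^2 - 114*c + 192) - 30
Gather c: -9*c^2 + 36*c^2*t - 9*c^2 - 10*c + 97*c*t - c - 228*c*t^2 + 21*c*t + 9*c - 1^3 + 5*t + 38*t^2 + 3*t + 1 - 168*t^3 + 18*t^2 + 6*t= c^2*(36*t - 18) + c*(-228*t^2 + 118*t - 2) - 168*t^3 + 56*t^2 + 14*t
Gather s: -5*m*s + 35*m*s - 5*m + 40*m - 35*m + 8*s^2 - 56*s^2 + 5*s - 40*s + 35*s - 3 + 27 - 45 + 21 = 30*m*s - 48*s^2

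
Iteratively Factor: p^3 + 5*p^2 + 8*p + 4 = (p + 1)*(p^2 + 4*p + 4) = (p + 1)*(p + 2)*(p + 2)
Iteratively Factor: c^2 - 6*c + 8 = (c - 4)*(c - 2)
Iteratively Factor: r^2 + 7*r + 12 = (r + 4)*(r + 3)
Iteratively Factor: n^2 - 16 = (n + 4)*(n - 4)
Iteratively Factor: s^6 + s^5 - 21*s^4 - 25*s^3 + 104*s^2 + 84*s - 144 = (s + 3)*(s^5 - 2*s^4 - 15*s^3 + 20*s^2 + 44*s - 48) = (s - 1)*(s + 3)*(s^4 - s^3 - 16*s^2 + 4*s + 48) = (s - 1)*(s + 3)^2*(s^3 - 4*s^2 - 4*s + 16) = (s - 4)*(s - 1)*(s + 3)^2*(s^2 - 4) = (s - 4)*(s - 1)*(s + 2)*(s + 3)^2*(s - 2)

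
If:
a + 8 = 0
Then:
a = -8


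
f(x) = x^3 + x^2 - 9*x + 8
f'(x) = 3*x^2 + 2*x - 9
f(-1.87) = 21.79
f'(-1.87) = -2.25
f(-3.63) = 6.01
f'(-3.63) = 23.27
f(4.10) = 56.83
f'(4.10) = 49.63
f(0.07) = 7.38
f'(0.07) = -8.85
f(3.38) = 27.62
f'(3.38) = 32.03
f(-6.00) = -118.00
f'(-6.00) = 87.00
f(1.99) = 1.93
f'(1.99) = 6.86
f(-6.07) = -124.17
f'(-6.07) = 89.39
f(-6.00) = -118.00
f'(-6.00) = 87.00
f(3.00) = 17.00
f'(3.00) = 24.00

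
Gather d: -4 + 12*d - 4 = 12*d - 8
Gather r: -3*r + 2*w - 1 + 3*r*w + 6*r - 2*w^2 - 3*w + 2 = r*(3*w + 3) - 2*w^2 - w + 1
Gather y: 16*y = 16*y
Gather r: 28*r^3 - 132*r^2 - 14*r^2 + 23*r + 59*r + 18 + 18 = 28*r^3 - 146*r^2 + 82*r + 36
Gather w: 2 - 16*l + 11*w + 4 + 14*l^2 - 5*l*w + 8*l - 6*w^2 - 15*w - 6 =14*l^2 - 8*l - 6*w^2 + w*(-5*l - 4)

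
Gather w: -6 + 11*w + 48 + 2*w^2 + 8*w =2*w^2 + 19*w + 42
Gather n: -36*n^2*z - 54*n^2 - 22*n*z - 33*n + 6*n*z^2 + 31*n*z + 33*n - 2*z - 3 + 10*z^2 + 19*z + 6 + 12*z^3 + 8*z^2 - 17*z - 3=n^2*(-36*z - 54) + n*(6*z^2 + 9*z) + 12*z^3 + 18*z^2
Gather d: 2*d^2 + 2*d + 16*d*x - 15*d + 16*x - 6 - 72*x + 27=2*d^2 + d*(16*x - 13) - 56*x + 21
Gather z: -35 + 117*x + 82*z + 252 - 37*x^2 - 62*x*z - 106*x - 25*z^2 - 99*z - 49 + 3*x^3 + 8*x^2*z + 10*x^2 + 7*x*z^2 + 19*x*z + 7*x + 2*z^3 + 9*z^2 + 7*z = 3*x^3 - 27*x^2 + 18*x + 2*z^3 + z^2*(7*x - 16) + z*(8*x^2 - 43*x - 10) + 168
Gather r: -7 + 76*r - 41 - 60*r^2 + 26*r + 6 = -60*r^2 + 102*r - 42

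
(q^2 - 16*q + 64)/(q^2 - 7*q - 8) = (q - 8)/(q + 1)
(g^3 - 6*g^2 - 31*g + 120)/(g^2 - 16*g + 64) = (g^2 + 2*g - 15)/(g - 8)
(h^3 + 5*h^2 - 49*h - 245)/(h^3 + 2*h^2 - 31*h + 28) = (h^2 - 2*h - 35)/(h^2 - 5*h + 4)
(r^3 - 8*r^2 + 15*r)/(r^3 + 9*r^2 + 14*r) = (r^2 - 8*r + 15)/(r^2 + 9*r + 14)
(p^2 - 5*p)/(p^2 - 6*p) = (p - 5)/(p - 6)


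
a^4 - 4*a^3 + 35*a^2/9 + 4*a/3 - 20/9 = (a - 2)*(a - 5/3)*(a - 1)*(a + 2/3)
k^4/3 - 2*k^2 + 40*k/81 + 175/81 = (k/3 + 1/3)*(k - 5/3)^2*(k + 7/3)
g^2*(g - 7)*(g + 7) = g^4 - 49*g^2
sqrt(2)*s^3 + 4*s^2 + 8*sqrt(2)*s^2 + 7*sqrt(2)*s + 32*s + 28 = (s + 7)*(s + 2*sqrt(2))*(sqrt(2)*s + sqrt(2))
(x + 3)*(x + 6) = x^2 + 9*x + 18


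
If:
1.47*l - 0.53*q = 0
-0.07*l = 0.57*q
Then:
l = 0.00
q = 0.00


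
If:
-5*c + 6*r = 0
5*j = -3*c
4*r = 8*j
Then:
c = 0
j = 0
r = 0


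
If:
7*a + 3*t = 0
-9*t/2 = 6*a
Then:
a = 0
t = 0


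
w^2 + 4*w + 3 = (w + 1)*(w + 3)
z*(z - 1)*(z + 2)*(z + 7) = z^4 + 8*z^3 + 5*z^2 - 14*z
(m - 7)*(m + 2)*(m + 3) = m^3 - 2*m^2 - 29*m - 42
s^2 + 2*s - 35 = (s - 5)*(s + 7)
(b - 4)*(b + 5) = b^2 + b - 20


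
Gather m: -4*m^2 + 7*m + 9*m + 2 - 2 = -4*m^2 + 16*m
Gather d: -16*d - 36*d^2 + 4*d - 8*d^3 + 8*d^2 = -8*d^3 - 28*d^2 - 12*d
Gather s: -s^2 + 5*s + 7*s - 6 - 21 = -s^2 + 12*s - 27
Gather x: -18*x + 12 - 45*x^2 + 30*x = -45*x^2 + 12*x + 12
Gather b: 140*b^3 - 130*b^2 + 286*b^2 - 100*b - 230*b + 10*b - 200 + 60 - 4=140*b^3 + 156*b^2 - 320*b - 144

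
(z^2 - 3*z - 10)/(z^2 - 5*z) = (z + 2)/z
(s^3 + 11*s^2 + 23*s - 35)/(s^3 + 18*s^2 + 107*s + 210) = (s - 1)/(s + 6)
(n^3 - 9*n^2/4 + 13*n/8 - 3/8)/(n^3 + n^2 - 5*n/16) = 2*(8*n^3 - 18*n^2 + 13*n - 3)/(n*(16*n^2 + 16*n - 5))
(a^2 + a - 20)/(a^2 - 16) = (a + 5)/(a + 4)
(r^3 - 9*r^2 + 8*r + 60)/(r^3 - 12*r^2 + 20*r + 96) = (r - 5)/(r - 8)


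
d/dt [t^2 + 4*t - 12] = 2*t + 4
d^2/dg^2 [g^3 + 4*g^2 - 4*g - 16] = 6*g + 8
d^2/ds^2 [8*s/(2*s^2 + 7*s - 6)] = 16*(s*(4*s + 7)^2 - (6*s + 7)*(2*s^2 + 7*s - 6))/(2*s^2 + 7*s - 6)^3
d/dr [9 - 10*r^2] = -20*r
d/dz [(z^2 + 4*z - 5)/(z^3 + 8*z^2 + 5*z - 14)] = (-z^2 - 10*z - 31)/(z^4 + 18*z^3 + 109*z^2 + 252*z + 196)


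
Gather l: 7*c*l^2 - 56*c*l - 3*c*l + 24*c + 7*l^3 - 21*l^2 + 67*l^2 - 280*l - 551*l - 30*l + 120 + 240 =24*c + 7*l^3 + l^2*(7*c + 46) + l*(-59*c - 861) + 360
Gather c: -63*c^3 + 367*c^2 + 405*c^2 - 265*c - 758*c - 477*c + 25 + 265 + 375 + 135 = -63*c^3 + 772*c^2 - 1500*c + 800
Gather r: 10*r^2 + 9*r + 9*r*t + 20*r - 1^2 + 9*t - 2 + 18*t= 10*r^2 + r*(9*t + 29) + 27*t - 3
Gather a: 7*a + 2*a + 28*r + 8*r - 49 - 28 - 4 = 9*a + 36*r - 81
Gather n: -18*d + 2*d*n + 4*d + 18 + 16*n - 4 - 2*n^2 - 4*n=-14*d - 2*n^2 + n*(2*d + 12) + 14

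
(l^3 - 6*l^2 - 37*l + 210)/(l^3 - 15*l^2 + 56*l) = (l^2 + l - 30)/(l*(l - 8))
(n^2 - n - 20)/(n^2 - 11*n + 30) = (n + 4)/(n - 6)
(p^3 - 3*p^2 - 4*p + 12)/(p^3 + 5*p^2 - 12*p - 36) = (p - 2)/(p + 6)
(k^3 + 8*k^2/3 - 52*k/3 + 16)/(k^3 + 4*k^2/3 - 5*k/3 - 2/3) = (3*k^3 + 8*k^2 - 52*k + 48)/(3*k^3 + 4*k^2 - 5*k - 2)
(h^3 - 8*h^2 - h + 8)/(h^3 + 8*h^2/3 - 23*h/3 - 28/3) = 3*(h^2 - 9*h + 8)/(3*h^2 + 5*h - 28)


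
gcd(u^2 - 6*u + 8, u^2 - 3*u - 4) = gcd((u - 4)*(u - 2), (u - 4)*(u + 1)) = u - 4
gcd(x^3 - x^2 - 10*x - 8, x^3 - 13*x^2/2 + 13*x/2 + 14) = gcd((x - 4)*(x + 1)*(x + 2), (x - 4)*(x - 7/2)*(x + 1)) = x^2 - 3*x - 4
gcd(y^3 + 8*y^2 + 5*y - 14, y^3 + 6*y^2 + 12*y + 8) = y + 2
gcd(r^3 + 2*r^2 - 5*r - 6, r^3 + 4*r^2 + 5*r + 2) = r + 1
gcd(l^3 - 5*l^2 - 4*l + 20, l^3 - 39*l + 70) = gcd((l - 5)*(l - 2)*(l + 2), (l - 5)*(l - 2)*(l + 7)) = l^2 - 7*l + 10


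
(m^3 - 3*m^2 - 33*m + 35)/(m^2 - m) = m - 2 - 35/m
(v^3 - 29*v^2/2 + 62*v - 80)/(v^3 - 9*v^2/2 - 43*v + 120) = (v - 4)/(v + 6)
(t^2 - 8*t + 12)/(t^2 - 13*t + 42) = (t - 2)/(t - 7)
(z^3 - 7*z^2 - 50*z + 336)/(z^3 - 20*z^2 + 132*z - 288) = (z + 7)/(z - 6)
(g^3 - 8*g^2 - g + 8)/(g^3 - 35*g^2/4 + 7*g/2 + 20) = 4*(g^2 - 1)/(4*g^2 - 3*g - 10)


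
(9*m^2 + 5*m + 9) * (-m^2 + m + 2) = -9*m^4 + 4*m^3 + 14*m^2 + 19*m + 18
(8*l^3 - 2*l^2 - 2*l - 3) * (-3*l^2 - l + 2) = -24*l^5 - 2*l^4 + 24*l^3 + 7*l^2 - l - 6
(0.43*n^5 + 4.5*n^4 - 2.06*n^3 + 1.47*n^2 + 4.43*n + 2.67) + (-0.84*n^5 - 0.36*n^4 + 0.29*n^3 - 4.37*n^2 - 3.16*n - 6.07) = -0.41*n^5 + 4.14*n^4 - 1.77*n^3 - 2.9*n^2 + 1.27*n - 3.4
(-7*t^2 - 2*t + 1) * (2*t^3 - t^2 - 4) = -14*t^5 + 3*t^4 + 4*t^3 + 27*t^2 + 8*t - 4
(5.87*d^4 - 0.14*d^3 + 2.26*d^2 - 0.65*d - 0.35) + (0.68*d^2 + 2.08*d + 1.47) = 5.87*d^4 - 0.14*d^3 + 2.94*d^2 + 1.43*d + 1.12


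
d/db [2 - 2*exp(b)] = -2*exp(b)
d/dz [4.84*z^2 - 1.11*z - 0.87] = 9.68*z - 1.11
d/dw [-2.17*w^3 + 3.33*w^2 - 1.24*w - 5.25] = -6.51*w^2 + 6.66*w - 1.24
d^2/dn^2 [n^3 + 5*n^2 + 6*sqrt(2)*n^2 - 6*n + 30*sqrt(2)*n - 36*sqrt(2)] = 6*n + 10 + 12*sqrt(2)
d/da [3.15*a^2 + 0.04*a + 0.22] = 6.3*a + 0.04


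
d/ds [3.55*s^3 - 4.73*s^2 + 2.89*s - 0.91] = 10.65*s^2 - 9.46*s + 2.89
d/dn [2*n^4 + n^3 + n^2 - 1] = n*(8*n^2 + 3*n + 2)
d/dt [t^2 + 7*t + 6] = 2*t + 7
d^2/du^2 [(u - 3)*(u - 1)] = 2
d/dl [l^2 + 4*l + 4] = 2*l + 4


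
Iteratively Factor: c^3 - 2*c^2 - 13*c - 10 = (c + 2)*(c^2 - 4*c - 5) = (c + 1)*(c + 2)*(c - 5)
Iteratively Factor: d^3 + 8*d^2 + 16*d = (d)*(d^2 + 8*d + 16) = d*(d + 4)*(d + 4)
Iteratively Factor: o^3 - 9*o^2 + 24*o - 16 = (o - 4)*(o^2 - 5*o + 4) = (o - 4)*(o - 1)*(o - 4)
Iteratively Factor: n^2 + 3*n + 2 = (n + 1)*(n + 2)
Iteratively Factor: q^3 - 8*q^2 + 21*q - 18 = (q - 2)*(q^2 - 6*q + 9) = (q - 3)*(q - 2)*(q - 3)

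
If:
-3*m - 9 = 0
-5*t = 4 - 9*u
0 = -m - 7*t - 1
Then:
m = -3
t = 2/7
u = 38/63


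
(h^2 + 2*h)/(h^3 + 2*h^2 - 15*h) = (h + 2)/(h^2 + 2*h - 15)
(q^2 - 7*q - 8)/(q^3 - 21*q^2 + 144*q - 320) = (q + 1)/(q^2 - 13*q + 40)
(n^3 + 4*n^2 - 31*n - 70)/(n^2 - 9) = (n^3 + 4*n^2 - 31*n - 70)/(n^2 - 9)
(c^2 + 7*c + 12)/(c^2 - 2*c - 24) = (c + 3)/(c - 6)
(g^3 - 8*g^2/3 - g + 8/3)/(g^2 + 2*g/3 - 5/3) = (3*g^2 - 5*g - 8)/(3*g + 5)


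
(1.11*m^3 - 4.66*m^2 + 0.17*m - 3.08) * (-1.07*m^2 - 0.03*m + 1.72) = -1.1877*m^5 + 4.9529*m^4 + 1.8671*m^3 - 4.7247*m^2 + 0.3848*m - 5.2976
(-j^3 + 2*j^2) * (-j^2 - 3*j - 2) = j^5 + j^4 - 4*j^3 - 4*j^2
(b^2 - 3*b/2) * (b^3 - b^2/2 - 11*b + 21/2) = b^5 - 2*b^4 - 41*b^3/4 + 27*b^2 - 63*b/4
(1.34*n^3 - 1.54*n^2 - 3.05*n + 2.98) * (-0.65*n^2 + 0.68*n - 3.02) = -0.871*n^5 + 1.9122*n^4 - 3.1115*n^3 + 0.6398*n^2 + 11.2374*n - 8.9996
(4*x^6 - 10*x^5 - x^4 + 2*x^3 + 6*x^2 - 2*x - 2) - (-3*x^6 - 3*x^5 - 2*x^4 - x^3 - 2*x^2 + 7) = 7*x^6 - 7*x^5 + x^4 + 3*x^3 + 8*x^2 - 2*x - 9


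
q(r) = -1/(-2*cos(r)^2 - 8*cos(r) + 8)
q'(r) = -(-4*sin(r)*cos(r) - 8*sin(r))/(-2*cos(r)^2 - 8*cos(r) + 8)^2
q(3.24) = -0.07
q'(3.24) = -0.00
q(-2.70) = -0.07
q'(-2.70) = -0.01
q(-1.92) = -0.10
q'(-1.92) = -0.06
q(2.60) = -0.07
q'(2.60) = 0.01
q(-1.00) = -0.32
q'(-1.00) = -0.89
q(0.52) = 2.23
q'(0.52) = 28.30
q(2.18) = -0.08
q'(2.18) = 0.03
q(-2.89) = -0.07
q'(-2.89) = -0.01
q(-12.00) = 5.71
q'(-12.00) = 199.28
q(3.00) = -0.07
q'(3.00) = 0.00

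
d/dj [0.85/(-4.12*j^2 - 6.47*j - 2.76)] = (7.004*j + 5.4995)/(4.12*j^2 + 6.47*j + 2.76)^2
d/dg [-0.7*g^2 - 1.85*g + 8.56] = -1.4*g - 1.85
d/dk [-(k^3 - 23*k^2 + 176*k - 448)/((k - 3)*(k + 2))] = (-k^4 + 2*k^3 + 171*k^2 - 1172*k + 1504)/(k^4 - 2*k^3 - 11*k^2 + 12*k + 36)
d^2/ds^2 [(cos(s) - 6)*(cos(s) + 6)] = -2*cos(2*s)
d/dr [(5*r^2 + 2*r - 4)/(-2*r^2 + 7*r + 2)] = (39*r^2 + 4*r + 32)/(4*r^4 - 28*r^3 + 41*r^2 + 28*r + 4)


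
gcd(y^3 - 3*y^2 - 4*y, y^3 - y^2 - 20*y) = y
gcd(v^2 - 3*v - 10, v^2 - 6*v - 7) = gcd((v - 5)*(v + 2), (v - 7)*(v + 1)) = 1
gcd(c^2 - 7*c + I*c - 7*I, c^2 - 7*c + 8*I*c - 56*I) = c - 7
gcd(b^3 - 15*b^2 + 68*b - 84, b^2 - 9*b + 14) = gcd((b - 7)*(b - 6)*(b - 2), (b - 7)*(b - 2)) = b^2 - 9*b + 14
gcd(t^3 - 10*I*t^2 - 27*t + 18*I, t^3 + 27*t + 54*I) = t - 6*I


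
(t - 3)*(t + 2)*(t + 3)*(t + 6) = t^4 + 8*t^3 + 3*t^2 - 72*t - 108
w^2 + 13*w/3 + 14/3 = (w + 2)*(w + 7/3)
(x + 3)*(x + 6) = x^2 + 9*x + 18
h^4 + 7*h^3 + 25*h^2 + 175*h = h*(h + 7)*(h - 5*I)*(h + 5*I)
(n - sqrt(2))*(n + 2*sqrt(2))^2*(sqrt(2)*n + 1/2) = sqrt(2)*n^4 + 13*n^3/2 + 3*sqrt(2)*n^2/2 - 16*n - 4*sqrt(2)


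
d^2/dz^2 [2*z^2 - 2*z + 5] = 4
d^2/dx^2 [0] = 0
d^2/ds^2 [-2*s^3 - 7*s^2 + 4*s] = -12*s - 14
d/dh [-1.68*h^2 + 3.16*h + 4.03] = 3.16 - 3.36*h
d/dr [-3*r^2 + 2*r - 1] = 2 - 6*r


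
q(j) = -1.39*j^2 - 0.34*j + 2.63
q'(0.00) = -0.34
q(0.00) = 2.63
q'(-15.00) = 41.36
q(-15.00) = -305.02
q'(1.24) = -3.79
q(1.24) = 0.07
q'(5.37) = -15.27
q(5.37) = -39.28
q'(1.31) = -3.98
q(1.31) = -0.20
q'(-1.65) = 4.25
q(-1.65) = -0.59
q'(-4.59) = 12.42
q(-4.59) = -25.09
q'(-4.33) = 11.70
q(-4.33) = -21.96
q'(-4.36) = 11.78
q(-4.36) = -22.31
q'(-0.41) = 0.80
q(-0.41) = 2.54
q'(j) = -2.78*j - 0.34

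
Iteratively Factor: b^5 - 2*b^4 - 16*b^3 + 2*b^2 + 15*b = (b + 1)*(b^4 - 3*b^3 - 13*b^2 + 15*b) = (b - 1)*(b + 1)*(b^3 - 2*b^2 - 15*b) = b*(b - 1)*(b + 1)*(b^2 - 2*b - 15) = b*(b - 5)*(b - 1)*(b + 1)*(b + 3)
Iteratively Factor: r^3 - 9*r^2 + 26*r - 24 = (r - 4)*(r^2 - 5*r + 6) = (r - 4)*(r - 2)*(r - 3)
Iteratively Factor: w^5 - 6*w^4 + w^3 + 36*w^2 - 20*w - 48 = (w - 4)*(w^4 - 2*w^3 - 7*w^2 + 8*w + 12) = (w - 4)*(w - 3)*(w^3 + w^2 - 4*w - 4) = (w - 4)*(w - 3)*(w + 1)*(w^2 - 4) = (w - 4)*(w - 3)*(w - 2)*(w + 1)*(w + 2)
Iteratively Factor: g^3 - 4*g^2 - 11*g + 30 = (g - 2)*(g^2 - 2*g - 15) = (g - 2)*(g + 3)*(g - 5)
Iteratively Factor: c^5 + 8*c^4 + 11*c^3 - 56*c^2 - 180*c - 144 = (c + 2)*(c^4 + 6*c^3 - c^2 - 54*c - 72) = (c + 2)*(c + 4)*(c^3 + 2*c^2 - 9*c - 18) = (c + 2)^2*(c + 4)*(c^2 - 9) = (c + 2)^2*(c + 3)*(c + 4)*(c - 3)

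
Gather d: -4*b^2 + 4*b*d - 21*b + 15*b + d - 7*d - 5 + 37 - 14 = -4*b^2 - 6*b + d*(4*b - 6) + 18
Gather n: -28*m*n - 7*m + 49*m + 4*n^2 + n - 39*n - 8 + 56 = 42*m + 4*n^2 + n*(-28*m - 38) + 48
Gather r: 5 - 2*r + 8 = 13 - 2*r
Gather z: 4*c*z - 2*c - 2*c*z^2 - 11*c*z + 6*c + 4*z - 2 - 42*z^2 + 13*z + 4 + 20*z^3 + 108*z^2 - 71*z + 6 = 4*c + 20*z^3 + z^2*(66 - 2*c) + z*(-7*c - 54) + 8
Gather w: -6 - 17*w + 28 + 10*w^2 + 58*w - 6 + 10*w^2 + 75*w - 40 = 20*w^2 + 116*w - 24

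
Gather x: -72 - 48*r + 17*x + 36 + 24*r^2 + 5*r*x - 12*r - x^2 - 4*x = 24*r^2 - 60*r - x^2 + x*(5*r + 13) - 36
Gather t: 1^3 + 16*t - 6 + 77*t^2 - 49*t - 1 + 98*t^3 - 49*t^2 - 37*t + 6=98*t^3 + 28*t^2 - 70*t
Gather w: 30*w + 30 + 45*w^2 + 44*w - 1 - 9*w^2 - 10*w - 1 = 36*w^2 + 64*w + 28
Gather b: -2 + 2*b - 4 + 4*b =6*b - 6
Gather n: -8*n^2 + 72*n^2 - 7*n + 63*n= 64*n^2 + 56*n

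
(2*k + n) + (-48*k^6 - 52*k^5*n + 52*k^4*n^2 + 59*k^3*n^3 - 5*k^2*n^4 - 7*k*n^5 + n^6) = -48*k^6 - 52*k^5*n + 52*k^4*n^2 + 59*k^3*n^3 - 5*k^2*n^4 - 7*k*n^5 + 2*k + n^6 + n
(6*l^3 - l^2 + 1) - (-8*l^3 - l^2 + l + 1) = 14*l^3 - l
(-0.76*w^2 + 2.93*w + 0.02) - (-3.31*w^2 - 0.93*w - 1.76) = 2.55*w^2 + 3.86*w + 1.78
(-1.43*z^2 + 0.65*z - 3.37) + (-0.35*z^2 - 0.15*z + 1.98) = -1.78*z^2 + 0.5*z - 1.39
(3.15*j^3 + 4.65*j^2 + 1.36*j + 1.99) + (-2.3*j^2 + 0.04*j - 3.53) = 3.15*j^3 + 2.35*j^2 + 1.4*j - 1.54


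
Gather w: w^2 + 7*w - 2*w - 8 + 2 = w^2 + 5*w - 6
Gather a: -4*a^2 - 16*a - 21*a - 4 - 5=-4*a^2 - 37*a - 9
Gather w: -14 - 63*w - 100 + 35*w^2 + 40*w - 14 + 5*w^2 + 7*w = 40*w^2 - 16*w - 128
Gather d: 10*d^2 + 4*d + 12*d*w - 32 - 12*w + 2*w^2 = 10*d^2 + d*(12*w + 4) + 2*w^2 - 12*w - 32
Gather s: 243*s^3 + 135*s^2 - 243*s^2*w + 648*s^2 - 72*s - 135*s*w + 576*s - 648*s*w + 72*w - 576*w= 243*s^3 + s^2*(783 - 243*w) + s*(504 - 783*w) - 504*w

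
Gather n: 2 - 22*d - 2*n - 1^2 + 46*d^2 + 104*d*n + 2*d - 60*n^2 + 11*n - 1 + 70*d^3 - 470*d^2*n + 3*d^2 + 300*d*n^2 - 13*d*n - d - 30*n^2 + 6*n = 70*d^3 + 49*d^2 - 21*d + n^2*(300*d - 90) + n*(-470*d^2 + 91*d + 15)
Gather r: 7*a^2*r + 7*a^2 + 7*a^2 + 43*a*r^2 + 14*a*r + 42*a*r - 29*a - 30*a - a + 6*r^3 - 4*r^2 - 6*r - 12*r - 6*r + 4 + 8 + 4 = 14*a^2 - 60*a + 6*r^3 + r^2*(43*a - 4) + r*(7*a^2 + 56*a - 24) + 16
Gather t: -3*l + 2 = 2 - 3*l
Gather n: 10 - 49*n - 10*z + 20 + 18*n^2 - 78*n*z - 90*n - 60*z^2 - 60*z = 18*n^2 + n*(-78*z - 139) - 60*z^2 - 70*z + 30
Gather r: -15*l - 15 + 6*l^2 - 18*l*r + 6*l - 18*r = 6*l^2 - 9*l + r*(-18*l - 18) - 15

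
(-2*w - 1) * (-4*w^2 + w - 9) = 8*w^3 + 2*w^2 + 17*w + 9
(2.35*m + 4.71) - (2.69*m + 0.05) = 4.66 - 0.34*m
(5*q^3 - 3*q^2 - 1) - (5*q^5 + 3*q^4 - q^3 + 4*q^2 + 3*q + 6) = -5*q^5 - 3*q^4 + 6*q^3 - 7*q^2 - 3*q - 7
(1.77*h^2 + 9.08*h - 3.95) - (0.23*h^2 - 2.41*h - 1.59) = 1.54*h^2 + 11.49*h - 2.36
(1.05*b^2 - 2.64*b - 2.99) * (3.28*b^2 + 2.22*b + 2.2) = 3.444*b^4 - 6.3282*b^3 - 13.358*b^2 - 12.4458*b - 6.578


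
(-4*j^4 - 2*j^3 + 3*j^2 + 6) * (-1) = 4*j^4 + 2*j^3 - 3*j^2 - 6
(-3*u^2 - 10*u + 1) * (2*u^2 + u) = -6*u^4 - 23*u^3 - 8*u^2 + u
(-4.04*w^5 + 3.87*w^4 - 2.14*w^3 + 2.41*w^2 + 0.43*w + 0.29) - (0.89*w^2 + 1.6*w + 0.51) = -4.04*w^5 + 3.87*w^4 - 2.14*w^3 + 1.52*w^2 - 1.17*w - 0.22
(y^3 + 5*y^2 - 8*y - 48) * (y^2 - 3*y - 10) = y^5 + 2*y^4 - 33*y^3 - 74*y^2 + 224*y + 480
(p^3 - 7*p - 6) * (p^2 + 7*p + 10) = p^5 + 7*p^4 + 3*p^3 - 55*p^2 - 112*p - 60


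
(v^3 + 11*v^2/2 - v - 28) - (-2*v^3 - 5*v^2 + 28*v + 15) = 3*v^3 + 21*v^2/2 - 29*v - 43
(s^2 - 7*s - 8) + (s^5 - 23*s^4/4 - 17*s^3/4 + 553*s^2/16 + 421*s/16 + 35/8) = s^5 - 23*s^4/4 - 17*s^3/4 + 569*s^2/16 + 309*s/16 - 29/8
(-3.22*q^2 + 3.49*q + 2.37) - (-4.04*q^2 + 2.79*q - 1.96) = 0.82*q^2 + 0.7*q + 4.33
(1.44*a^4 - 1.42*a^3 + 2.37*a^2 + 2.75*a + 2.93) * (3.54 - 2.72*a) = -3.9168*a^5 + 8.96*a^4 - 11.4732*a^3 + 0.909800000000001*a^2 + 1.7654*a + 10.3722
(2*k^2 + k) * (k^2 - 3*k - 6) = 2*k^4 - 5*k^3 - 15*k^2 - 6*k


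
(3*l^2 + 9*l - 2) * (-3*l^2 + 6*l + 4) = -9*l^4 - 9*l^3 + 72*l^2 + 24*l - 8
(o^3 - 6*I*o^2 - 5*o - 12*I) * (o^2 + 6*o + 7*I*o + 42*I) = o^5 + 6*o^4 + I*o^4 + 37*o^3 + 6*I*o^3 + 222*o^2 - 47*I*o^2 + 84*o - 282*I*o + 504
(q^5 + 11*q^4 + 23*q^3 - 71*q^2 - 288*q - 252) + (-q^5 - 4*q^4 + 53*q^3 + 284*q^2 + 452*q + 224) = 7*q^4 + 76*q^3 + 213*q^2 + 164*q - 28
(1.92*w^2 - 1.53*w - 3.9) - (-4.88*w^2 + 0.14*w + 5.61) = 6.8*w^2 - 1.67*w - 9.51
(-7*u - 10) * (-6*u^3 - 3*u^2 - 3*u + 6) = 42*u^4 + 81*u^3 + 51*u^2 - 12*u - 60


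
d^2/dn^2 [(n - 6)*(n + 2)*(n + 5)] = 6*n + 2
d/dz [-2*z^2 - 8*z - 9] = -4*z - 8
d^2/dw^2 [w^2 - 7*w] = 2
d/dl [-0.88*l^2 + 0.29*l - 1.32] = 0.29 - 1.76*l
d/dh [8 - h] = -1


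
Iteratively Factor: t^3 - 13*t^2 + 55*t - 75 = (t - 5)*(t^2 - 8*t + 15) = (t - 5)*(t - 3)*(t - 5)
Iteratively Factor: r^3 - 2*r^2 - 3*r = (r + 1)*(r^2 - 3*r) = (r - 3)*(r + 1)*(r)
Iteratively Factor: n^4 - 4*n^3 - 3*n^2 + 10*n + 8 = (n - 4)*(n^3 - 3*n - 2) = (n - 4)*(n + 1)*(n^2 - n - 2) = (n - 4)*(n + 1)^2*(n - 2)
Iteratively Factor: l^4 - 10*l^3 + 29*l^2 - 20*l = (l)*(l^3 - 10*l^2 + 29*l - 20) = l*(l - 1)*(l^2 - 9*l + 20) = l*(l - 4)*(l - 1)*(l - 5)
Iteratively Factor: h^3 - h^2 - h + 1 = (h + 1)*(h^2 - 2*h + 1) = (h - 1)*(h + 1)*(h - 1)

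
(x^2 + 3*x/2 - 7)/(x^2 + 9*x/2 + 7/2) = (x - 2)/(x + 1)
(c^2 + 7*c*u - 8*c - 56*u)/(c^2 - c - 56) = (c + 7*u)/(c + 7)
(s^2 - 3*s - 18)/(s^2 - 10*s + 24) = (s + 3)/(s - 4)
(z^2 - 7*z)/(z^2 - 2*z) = (z - 7)/(z - 2)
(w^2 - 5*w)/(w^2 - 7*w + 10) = w/(w - 2)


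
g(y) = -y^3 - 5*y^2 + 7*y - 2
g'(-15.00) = -518.00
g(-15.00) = 2143.00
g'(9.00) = -326.00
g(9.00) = -1073.00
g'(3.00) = -50.00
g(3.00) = -53.00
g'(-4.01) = -1.14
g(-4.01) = -45.99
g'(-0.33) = 9.97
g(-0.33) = -4.82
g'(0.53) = 0.86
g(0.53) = 0.16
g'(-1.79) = 15.29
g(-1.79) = -24.82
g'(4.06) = -83.05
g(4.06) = -122.92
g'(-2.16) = 14.60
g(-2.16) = -30.37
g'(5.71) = -147.91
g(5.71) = -311.22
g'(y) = -3*y^2 - 10*y + 7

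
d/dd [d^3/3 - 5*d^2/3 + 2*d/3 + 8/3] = d^2 - 10*d/3 + 2/3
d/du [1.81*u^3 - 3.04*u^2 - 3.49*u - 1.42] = 5.43*u^2 - 6.08*u - 3.49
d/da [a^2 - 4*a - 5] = 2*a - 4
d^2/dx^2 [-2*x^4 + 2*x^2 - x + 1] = 4 - 24*x^2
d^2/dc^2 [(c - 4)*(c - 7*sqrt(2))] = 2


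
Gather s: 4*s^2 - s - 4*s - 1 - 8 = 4*s^2 - 5*s - 9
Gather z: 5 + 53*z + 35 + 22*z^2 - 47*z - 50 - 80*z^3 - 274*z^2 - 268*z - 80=-80*z^3 - 252*z^2 - 262*z - 90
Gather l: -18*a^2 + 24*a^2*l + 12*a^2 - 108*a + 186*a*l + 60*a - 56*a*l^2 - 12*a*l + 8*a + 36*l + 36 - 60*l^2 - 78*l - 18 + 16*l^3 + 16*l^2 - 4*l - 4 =-6*a^2 - 40*a + 16*l^3 + l^2*(-56*a - 44) + l*(24*a^2 + 174*a - 46) + 14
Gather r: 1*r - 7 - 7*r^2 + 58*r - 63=-7*r^2 + 59*r - 70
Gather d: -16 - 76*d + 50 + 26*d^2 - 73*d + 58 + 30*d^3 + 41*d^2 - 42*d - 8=30*d^3 + 67*d^2 - 191*d + 84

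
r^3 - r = r*(r - 1)*(r + 1)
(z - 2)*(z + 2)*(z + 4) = z^3 + 4*z^2 - 4*z - 16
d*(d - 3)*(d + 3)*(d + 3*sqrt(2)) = d^4 + 3*sqrt(2)*d^3 - 9*d^2 - 27*sqrt(2)*d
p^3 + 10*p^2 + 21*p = p*(p + 3)*(p + 7)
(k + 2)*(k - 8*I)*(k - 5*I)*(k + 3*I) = k^4 + 2*k^3 - 10*I*k^3 - k^2 - 20*I*k^2 - 2*k - 120*I*k - 240*I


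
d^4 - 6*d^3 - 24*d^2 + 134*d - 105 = (d - 7)*(d - 3)*(d - 1)*(d + 5)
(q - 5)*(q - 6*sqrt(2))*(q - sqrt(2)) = q^3 - 7*sqrt(2)*q^2 - 5*q^2 + 12*q + 35*sqrt(2)*q - 60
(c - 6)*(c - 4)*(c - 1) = c^3 - 11*c^2 + 34*c - 24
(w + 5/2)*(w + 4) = w^2 + 13*w/2 + 10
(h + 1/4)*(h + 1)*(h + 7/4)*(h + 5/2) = h^4 + 11*h^3/2 + 159*h^2/16 + 209*h/32 + 35/32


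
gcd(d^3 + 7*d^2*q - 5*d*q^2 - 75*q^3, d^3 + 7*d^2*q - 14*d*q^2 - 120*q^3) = d + 5*q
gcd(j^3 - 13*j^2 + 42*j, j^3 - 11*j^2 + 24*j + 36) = j - 6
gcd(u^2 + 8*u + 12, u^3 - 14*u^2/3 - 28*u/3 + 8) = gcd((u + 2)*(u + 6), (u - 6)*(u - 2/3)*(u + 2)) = u + 2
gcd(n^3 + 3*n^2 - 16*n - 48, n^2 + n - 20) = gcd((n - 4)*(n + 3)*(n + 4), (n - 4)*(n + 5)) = n - 4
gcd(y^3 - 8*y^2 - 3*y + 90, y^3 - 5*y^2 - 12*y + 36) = y^2 - 3*y - 18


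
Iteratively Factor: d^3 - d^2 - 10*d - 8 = (d - 4)*(d^2 + 3*d + 2) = (d - 4)*(d + 2)*(d + 1)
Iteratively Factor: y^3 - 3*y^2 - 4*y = (y)*(y^2 - 3*y - 4) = y*(y - 4)*(y + 1)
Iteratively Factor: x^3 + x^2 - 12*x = (x + 4)*(x^2 - 3*x) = (x - 3)*(x + 4)*(x)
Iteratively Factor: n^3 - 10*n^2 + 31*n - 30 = (n - 5)*(n^2 - 5*n + 6) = (n - 5)*(n - 3)*(n - 2)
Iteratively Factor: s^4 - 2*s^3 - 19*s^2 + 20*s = (s + 4)*(s^3 - 6*s^2 + 5*s) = (s - 1)*(s + 4)*(s^2 - 5*s) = s*(s - 1)*(s + 4)*(s - 5)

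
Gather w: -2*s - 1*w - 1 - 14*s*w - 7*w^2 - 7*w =-2*s - 7*w^2 + w*(-14*s - 8) - 1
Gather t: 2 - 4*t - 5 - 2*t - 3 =-6*t - 6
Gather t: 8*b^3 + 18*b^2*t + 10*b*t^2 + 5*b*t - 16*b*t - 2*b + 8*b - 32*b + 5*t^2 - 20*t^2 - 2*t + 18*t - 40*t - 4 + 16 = 8*b^3 - 26*b + t^2*(10*b - 15) + t*(18*b^2 - 11*b - 24) + 12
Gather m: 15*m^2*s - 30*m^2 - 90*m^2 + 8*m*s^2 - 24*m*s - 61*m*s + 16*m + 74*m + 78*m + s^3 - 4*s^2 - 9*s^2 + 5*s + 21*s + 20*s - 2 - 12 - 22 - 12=m^2*(15*s - 120) + m*(8*s^2 - 85*s + 168) + s^3 - 13*s^2 + 46*s - 48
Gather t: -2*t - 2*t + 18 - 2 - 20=-4*t - 4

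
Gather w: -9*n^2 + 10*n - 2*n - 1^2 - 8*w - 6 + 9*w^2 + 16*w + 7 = -9*n^2 + 8*n + 9*w^2 + 8*w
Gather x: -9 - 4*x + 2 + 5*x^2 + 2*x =5*x^2 - 2*x - 7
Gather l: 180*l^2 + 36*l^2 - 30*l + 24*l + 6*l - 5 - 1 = 216*l^2 - 6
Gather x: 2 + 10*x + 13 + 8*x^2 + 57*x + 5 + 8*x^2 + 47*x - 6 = 16*x^2 + 114*x + 14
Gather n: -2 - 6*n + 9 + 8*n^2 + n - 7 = 8*n^2 - 5*n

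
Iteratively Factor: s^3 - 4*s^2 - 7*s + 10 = (s - 5)*(s^2 + s - 2) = (s - 5)*(s - 1)*(s + 2)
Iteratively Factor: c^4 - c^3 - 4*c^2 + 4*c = (c)*(c^3 - c^2 - 4*c + 4) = c*(c - 2)*(c^2 + c - 2) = c*(c - 2)*(c + 2)*(c - 1)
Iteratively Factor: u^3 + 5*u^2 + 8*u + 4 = (u + 2)*(u^2 + 3*u + 2) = (u + 1)*(u + 2)*(u + 2)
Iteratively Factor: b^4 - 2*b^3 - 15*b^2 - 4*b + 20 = (b + 2)*(b^3 - 4*b^2 - 7*b + 10) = (b + 2)^2*(b^2 - 6*b + 5) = (b - 5)*(b + 2)^2*(b - 1)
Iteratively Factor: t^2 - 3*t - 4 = (t - 4)*(t + 1)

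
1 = 1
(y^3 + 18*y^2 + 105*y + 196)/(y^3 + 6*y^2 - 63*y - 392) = (y + 4)/(y - 8)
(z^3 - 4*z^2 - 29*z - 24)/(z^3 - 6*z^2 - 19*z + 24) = (z + 1)/(z - 1)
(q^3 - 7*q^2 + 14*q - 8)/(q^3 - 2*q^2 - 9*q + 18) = (q^2 - 5*q + 4)/(q^2 - 9)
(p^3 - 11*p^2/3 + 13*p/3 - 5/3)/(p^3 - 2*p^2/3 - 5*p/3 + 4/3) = (3*p - 5)/(3*p + 4)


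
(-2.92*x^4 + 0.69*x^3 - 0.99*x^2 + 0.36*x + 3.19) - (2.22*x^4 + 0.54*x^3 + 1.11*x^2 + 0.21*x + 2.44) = -5.14*x^4 + 0.15*x^3 - 2.1*x^2 + 0.15*x + 0.75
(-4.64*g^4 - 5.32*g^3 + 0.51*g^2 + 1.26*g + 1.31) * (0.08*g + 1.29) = -0.3712*g^5 - 6.4112*g^4 - 6.822*g^3 + 0.7587*g^2 + 1.7302*g + 1.6899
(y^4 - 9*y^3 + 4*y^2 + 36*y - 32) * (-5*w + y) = -5*w*y^4 + 45*w*y^3 - 20*w*y^2 - 180*w*y + 160*w + y^5 - 9*y^4 + 4*y^3 + 36*y^2 - 32*y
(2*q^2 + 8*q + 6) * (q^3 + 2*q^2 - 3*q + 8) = 2*q^5 + 12*q^4 + 16*q^3 + 4*q^2 + 46*q + 48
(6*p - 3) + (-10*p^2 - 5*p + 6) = -10*p^2 + p + 3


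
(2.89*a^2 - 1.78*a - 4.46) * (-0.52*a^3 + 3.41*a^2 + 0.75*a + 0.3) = -1.5028*a^5 + 10.7805*a^4 - 1.5831*a^3 - 15.6766*a^2 - 3.879*a - 1.338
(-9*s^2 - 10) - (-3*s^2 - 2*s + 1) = -6*s^2 + 2*s - 11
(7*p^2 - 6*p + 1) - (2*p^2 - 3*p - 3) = 5*p^2 - 3*p + 4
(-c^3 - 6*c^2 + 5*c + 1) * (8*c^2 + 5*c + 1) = -8*c^5 - 53*c^4 + 9*c^3 + 27*c^2 + 10*c + 1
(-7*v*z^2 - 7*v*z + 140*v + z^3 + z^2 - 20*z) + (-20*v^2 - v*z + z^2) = -20*v^2 - 7*v*z^2 - 8*v*z + 140*v + z^3 + 2*z^2 - 20*z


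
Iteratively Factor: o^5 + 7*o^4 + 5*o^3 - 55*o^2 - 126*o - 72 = (o + 3)*(o^4 + 4*o^3 - 7*o^2 - 34*o - 24) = (o - 3)*(o + 3)*(o^3 + 7*o^2 + 14*o + 8) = (o - 3)*(o + 1)*(o + 3)*(o^2 + 6*o + 8) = (o - 3)*(o + 1)*(o + 2)*(o + 3)*(o + 4)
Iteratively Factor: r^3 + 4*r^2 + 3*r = (r + 3)*(r^2 + r) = (r + 1)*(r + 3)*(r)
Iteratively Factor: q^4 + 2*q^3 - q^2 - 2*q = (q + 2)*(q^3 - q) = (q + 1)*(q + 2)*(q^2 - q) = (q - 1)*(q + 1)*(q + 2)*(q)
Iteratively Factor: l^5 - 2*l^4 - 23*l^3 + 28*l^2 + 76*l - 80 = (l + 4)*(l^4 - 6*l^3 + l^2 + 24*l - 20) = (l + 2)*(l + 4)*(l^3 - 8*l^2 + 17*l - 10) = (l - 5)*(l + 2)*(l + 4)*(l^2 - 3*l + 2) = (l - 5)*(l - 1)*(l + 2)*(l + 4)*(l - 2)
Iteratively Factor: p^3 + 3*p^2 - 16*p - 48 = (p + 4)*(p^2 - p - 12) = (p + 3)*(p + 4)*(p - 4)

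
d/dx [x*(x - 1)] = 2*x - 1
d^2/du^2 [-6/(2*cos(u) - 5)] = 12*(5*cos(u) + cos(2*u) - 3)/(2*cos(u) - 5)^3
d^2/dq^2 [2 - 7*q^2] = -14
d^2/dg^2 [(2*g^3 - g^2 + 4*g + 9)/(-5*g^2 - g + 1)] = 6*(-39*g^3 - 218*g^2 - 67*g - 19)/(125*g^6 + 75*g^5 - 60*g^4 - 29*g^3 + 12*g^2 + 3*g - 1)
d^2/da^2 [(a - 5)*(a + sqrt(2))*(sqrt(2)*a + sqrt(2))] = 2*sqrt(2)*(3*a - 4 + sqrt(2))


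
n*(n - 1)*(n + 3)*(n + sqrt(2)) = n^4 + sqrt(2)*n^3 + 2*n^3 - 3*n^2 + 2*sqrt(2)*n^2 - 3*sqrt(2)*n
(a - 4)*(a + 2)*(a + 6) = a^3 + 4*a^2 - 20*a - 48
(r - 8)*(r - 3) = r^2 - 11*r + 24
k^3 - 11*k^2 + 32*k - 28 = (k - 7)*(k - 2)^2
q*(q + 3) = q^2 + 3*q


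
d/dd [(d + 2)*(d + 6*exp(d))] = d + (d + 2)*(6*exp(d) + 1) + 6*exp(d)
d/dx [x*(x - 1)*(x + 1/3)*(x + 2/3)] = 4*x^3 - 14*x/9 - 2/9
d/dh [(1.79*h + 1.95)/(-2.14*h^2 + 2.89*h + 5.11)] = (3.8306*h^2 + 8.346*h + 3.5114)/(4.5796*h^4 - 12.3692*h^3 - 13.5187*h^2 + 29.5358*h + 26.1121)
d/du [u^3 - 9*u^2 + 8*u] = 3*u^2 - 18*u + 8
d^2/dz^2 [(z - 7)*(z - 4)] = 2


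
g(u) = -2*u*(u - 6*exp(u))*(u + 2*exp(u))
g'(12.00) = 15893692019481.75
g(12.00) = 7629054663458.63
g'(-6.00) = -215.53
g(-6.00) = 432.71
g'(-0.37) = -1.18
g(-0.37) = -3.38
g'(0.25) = 64.76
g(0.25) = 10.50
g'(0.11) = 38.49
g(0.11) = 3.40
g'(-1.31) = -15.08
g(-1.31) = 5.91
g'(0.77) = 317.65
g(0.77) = 95.53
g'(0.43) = 117.23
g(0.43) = 26.50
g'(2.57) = 26344.70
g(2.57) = 11186.19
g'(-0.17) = 9.00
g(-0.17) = -2.70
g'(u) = -2*u*(1 - 6*exp(u))*(u + 2*exp(u)) - 2*u*(u - 6*exp(u))*(2*exp(u) + 1) - 2*(u - 6*exp(u))*(u + 2*exp(u))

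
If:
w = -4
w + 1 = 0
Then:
No Solution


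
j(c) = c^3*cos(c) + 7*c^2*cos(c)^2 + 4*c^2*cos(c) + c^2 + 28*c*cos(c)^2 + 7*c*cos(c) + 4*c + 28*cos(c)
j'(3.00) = 46.46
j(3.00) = 54.19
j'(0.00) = 39.00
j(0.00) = 28.00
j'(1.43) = -52.48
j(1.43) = 15.73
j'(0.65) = -1.74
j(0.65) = 43.91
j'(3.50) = -58.74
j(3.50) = 52.19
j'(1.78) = -24.77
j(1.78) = 1.19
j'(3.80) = -99.95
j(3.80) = 27.17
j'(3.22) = 3.81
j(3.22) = 59.97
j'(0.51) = 12.43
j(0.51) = 43.14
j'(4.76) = 306.37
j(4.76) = 54.72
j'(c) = -c^3*sin(c) - 14*c^2*sin(c)*cos(c) - 4*c^2*sin(c) + 3*c^2*cos(c) - 56*c*sin(c)*cos(c) - 7*c*sin(c) + 14*c*cos(c)^2 + 8*c*cos(c) + 2*c - 28*sin(c) + 28*cos(c)^2 + 7*cos(c) + 4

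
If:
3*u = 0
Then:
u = 0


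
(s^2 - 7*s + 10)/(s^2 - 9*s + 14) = (s - 5)/(s - 7)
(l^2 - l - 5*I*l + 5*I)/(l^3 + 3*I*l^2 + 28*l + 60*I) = (l - 1)/(l^2 + 8*I*l - 12)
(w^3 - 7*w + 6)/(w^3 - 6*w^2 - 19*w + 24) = (w - 2)/(w - 8)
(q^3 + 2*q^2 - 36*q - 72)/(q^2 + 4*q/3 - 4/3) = 3*(q^2 - 36)/(3*q - 2)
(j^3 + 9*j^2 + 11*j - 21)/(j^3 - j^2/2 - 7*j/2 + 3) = 2*(j^2 + 10*j + 21)/(2*j^2 + j - 6)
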